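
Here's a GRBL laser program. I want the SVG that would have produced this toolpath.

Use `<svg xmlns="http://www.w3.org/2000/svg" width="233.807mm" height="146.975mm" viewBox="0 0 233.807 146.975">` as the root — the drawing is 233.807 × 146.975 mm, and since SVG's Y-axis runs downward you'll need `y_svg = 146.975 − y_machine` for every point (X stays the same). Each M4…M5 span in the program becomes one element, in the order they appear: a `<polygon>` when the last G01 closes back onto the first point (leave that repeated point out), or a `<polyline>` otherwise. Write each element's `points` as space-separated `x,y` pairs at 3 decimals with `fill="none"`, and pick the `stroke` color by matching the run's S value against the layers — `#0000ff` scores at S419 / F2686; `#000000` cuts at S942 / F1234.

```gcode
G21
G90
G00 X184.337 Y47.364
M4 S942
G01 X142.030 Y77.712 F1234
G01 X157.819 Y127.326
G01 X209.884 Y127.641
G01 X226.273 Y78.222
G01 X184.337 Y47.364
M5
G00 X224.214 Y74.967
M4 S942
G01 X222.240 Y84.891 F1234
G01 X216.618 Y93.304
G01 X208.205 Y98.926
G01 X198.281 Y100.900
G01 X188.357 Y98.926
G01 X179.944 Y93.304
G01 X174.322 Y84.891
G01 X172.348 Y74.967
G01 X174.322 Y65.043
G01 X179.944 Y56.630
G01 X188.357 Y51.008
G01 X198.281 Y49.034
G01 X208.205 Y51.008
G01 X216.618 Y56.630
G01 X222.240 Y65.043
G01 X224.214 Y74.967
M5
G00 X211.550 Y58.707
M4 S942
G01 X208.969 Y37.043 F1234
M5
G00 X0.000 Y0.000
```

y_svg = 146.975 − y_m. Every run uses S942, so all elements get stroke `#000000` (cut).

[1] closed run; points: 184.337,99.611 142.030,69.263 157.819,19.649 209.884,19.334 226.273,68.753

[2] closed run; points: 224.214,72.008 222.240,62.084 216.618,53.671 208.205,48.049 198.281,46.075 188.357,48.049 179.944,53.671 174.322,62.084 172.348,72.008 174.322,81.932 179.944,90.345 188.357,95.967 198.281,97.941 208.205,95.967 216.618,90.345 222.240,81.932

[3] open run; points: 211.550,88.268 208.969,109.932

<svg xmlns="http://www.w3.org/2000/svg" width="233.807mm" height="146.975mm" viewBox="0 0 233.807 146.975">
  <polygon points="184.337,99.611 142.030,69.263 157.819,19.649 209.884,19.334 226.273,68.753" fill="none" stroke="#000000"/>
  <polygon points="224.214,72.008 222.240,62.084 216.618,53.671 208.205,48.049 198.281,46.075 188.357,48.049 179.944,53.671 174.322,62.084 172.348,72.008 174.322,81.932 179.944,90.345 188.357,95.967 198.281,97.941 208.205,95.967 216.618,90.345 222.240,81.932" fill="none" stroke="#000000"/>
  <polyline points="211.550,88.268 208.969,109.932" fill="none" stroke="#000000"/>
</svg>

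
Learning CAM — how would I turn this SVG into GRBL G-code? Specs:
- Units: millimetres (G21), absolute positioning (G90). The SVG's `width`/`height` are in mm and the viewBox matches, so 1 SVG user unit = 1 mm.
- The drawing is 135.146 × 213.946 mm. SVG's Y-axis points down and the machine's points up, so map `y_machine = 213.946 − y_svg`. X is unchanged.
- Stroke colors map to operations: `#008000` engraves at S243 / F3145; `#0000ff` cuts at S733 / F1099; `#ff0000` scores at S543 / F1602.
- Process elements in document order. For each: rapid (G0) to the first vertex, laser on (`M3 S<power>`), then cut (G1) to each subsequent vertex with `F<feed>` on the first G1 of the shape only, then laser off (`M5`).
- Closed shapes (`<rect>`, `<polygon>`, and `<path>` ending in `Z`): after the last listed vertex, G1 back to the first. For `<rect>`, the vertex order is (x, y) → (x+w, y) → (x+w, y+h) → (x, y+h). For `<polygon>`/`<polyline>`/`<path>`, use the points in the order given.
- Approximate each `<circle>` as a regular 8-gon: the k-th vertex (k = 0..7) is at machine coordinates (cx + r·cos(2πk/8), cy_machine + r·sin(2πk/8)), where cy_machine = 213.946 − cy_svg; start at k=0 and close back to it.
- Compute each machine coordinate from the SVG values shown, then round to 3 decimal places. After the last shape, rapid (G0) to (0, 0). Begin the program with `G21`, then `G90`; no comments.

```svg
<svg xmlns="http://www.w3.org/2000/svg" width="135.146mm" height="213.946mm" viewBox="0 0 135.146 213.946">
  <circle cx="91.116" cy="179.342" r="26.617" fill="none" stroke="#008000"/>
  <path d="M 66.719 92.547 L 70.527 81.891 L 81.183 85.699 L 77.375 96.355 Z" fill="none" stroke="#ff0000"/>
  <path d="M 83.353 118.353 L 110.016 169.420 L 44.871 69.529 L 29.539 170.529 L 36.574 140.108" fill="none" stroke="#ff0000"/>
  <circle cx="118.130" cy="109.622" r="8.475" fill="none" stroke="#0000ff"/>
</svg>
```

1 u = 1 mm; y_m = 213.946 − y.

[1] `<circle>` circle, #008000→engrave S243 F3145: (117.733,34.604) → (109.937,53.425) → (91.116,61.221) → (72.295,53.425) → (64.499,34.604) → (72.295,15.783) → (91.116,7.987) → (109.937,15.783) → (117.733,34.604) (closed)

[2] `<path>` regular polygon, #ff0000→score S543 F1602: (66.719,121.399) → (70.527,132.055) → (81.183,128.247) → (77.375,117.591) → (66.719,121.399) (closed)

[3] `<path>` open polyline, #ff0000→score S543 F1602: (83.353,95.593) → (110.016,44.526) → (44.871,144.417) → (29.539,43.417) → (36.574,73.838)

[4] `<circle>` circle, #0000ff→cut S733 F1099: (126.605,104.324) → (124.123,110.317) → (118.130,112.799) → (112.137,110.317) → (109.655,104.324) → (112.137,98.331) → (118.130,95.849) → (124.123,98.331) → (126.605,104.324) (closed)

G21
G90
G0 X117.733 Y34.604
M3 S243
G1 X109.937 Y53.425 F3145
G1 X91.116 Y61.221
G1 X72.295 Y53.425
G1 X64.499 Y34.604
G1 X72.295 Y15.783
G1 X91.116 Y7.987
G1 X109.937 Y15.783
G1 X117.733 Y34.604
M5
G0 X66.719 Y121.399
M3 S543
G1 X70.527 Y132.055 F1602
G1 X81.183 Y128.247
G1 X77.375 Y117.591
G1 X66.719 Y121.399
M5
G0 X83.353 Y95.593
M3 S543
G1 X110.016 Y44.526 F1602
G1 X44.871 Y144.417
G1 X29.539 Y43.417
G1 X36.574 Y73.838
M5
G0 X126.605 Y104.324
M3 S733
G1 X124.123 Y110.317 F1099
G1 X118.130 Y112.799
G1 X112.137 Y110.317
G1 X109.655 Y104.324
G1 X112.137 Y98.331
G1 X118.130 Y95.849
G1 X124.123 Y98.331
G1 X126.605 Y104.324
M5
G0 X0.000 Y0.000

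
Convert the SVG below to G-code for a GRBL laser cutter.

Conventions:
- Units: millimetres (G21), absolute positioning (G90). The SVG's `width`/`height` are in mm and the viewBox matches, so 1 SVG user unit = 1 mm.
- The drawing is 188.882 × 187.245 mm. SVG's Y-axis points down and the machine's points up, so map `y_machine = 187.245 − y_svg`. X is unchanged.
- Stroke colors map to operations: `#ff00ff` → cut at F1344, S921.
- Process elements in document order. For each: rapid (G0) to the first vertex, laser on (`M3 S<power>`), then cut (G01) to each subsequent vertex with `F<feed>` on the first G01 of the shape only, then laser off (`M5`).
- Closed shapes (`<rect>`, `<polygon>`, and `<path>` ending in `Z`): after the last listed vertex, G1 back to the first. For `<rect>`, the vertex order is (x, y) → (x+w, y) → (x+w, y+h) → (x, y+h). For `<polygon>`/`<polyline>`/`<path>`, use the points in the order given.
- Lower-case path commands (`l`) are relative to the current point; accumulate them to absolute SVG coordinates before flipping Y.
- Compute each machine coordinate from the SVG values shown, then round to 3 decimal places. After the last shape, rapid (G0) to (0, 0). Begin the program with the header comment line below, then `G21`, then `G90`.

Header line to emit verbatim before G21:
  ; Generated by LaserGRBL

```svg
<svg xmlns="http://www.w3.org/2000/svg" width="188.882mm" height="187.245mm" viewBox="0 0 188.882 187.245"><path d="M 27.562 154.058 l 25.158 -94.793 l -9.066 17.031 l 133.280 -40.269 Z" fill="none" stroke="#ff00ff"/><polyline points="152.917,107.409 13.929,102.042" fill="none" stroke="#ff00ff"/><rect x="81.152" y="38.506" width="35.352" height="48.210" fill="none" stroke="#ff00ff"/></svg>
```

; Generated by LaserGRBL
G21
G90
G0 X27.562 Y33.187
M3 S921
G01 X52.720 Y127.980 F1344
G01 X43.654 Y110.949
G01 X176.934 Y151.218
G01 X27.562 Y33.187
M5
G0 X152.917 Y79.836
M3 S921
G01 X13.929 Y85.203 F1344
M5
G0 X81.152 Y148.739
M3 S921
G01 X116.504 Y148.739 F1344
G01 X116.504 Y100.529
G01 X81.152 Y100.529
G01 X81.152 Y148.739
M5
G0 X0.000 Y0.000

1 u = 1 mm; y_m = 187.245 − y.

[1] `<path>` closed polygon, #ff00ff→cut S921 F1344: (27.562,33.187) → (52.720,127.980) → (43.654,110.949) → (176.934,151.218) → (27.562,33.187) (closed)

[2] `<polyline>` line segment, #ff00ff→cut S921 F1344: (152.917,79.836) → (13.929,85.203)

[3] `<rect>` rectangle, #ff00ff→cut S921 F1344: (81.152,148.739) → (116.504,148.739) → (116.504,100.529) → (81.152,100.529) → (81.152,148.739) (closed)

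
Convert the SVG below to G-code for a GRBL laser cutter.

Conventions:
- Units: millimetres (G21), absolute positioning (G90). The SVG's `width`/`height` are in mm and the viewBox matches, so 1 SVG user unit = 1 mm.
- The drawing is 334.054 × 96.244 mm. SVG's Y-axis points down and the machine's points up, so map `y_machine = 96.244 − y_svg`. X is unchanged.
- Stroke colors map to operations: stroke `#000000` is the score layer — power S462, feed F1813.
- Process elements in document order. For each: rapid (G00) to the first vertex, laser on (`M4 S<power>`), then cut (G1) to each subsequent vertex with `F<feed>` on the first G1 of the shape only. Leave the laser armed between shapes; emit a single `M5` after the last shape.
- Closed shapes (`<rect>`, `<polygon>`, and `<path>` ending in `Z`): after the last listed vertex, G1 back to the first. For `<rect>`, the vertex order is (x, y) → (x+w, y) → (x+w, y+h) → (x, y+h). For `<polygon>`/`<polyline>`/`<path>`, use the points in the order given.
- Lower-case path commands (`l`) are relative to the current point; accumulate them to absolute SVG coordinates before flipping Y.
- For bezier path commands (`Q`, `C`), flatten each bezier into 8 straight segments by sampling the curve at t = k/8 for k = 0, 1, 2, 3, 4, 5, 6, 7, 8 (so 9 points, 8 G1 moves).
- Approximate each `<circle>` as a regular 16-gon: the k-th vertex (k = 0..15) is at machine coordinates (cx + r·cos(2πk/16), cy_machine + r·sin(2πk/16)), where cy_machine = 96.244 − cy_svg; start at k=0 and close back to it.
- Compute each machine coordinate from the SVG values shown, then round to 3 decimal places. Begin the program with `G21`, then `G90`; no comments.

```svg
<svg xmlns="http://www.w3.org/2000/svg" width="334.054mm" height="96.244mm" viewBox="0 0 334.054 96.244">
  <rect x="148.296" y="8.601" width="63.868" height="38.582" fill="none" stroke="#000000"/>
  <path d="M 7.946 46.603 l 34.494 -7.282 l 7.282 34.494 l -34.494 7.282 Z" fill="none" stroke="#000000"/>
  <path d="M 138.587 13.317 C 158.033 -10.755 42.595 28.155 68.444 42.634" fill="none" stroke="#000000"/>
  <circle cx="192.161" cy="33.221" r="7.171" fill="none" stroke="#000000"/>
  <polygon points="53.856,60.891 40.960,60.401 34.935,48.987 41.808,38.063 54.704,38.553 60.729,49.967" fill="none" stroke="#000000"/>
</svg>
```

G21
G90
G00 X148.296 Y87.643
M4 S462
G1 X212.164 Y87.643 F1813
G1 X212.164 Y49.061
G1 X148.296 Y49.061
G1 X148.296 Y87.643
G00 X7.946 Y49.641
M4 S462
G1 X42.440 Y56.923 F1813
G1 X49.722 Y22.429
G1 X15.228 Y15.147
G1 X7.946 Y49.641
G00 X138.587 Y82.927
M4 S462
G1 X140.096 Y89.172 F1813
G1 X132.196 Y90.538
G1 X118.123 Y88.047
G1 X101.114 Y82.725
G1 X84.406 Y75.596
G1 X71.233 Y67.684
G1 X64.834 Y60.014
G1 X68.444 Y53.610
G00 X199.332 Y63.023
M4 S462
G1 X198.786 Y65.767 F1813
G1 X197.232 Y68.094
G1 X194.905 Y69.648
G1 X192.161 Y70.194
G1 X189.417 Y69.648
G1 X187.090 Y68.094
G1 X185.536 Y65.767
G1 X184.990 Y63.023
G1 X185.536 Y60.279
G1 X187.090 Y57.952
G1 X189.417 Y56.398
G1 X192.161 Y55.852
G1 X194.905 Y56.398
G1 X197.232 Y57.952
G1 X198.786 Y60.279
G1 X199.332 Y63.023
G00 X53.856 Y35.353
M4 S462
G1 X40.960 Y35.843 F1813
G1 X34.935 Y47.257
G1 X41.808 Y58.181
G1 X54.704 Y57.691
G1 X60.729 Y46.277
G1 X53.856 Y35.353
M5

Since the viewBox matches the mm dimensions, user units are millimetres directly. The only transform is the Y-flip y_m = 96.244 − y_svg.

Shape 1 is a rectangle drawn with `<rect>`. Its stroke #000000 means score at S462, F1813. After flipping Y the toolpath is (148.296,87.643) → (212.164,87.643) → (212.164,49.061) → (148.296,49.061) → (148.296,87.643), returning to the start.

Shape 2 is a regular polygon drawn with `<path>`. Its stroke #000000 means score at S462, F1813. After flipping Y the toolpath is (7.946,49.641) → (42.440,56.923) → (49.722,22.429) → (15.228,15.147) → (7.946,49.641), returning to the start.

Shape 3 is a cubic bezier drawn with `<path>`. Its stroke #000000 means score at S462, F1813. After flipping Y the toolpath is (138.587,82.927) → (140.096,89.172) → (132.196,90.538) → (118.123,88.047) → (101.114,82.725) → (84.406,75.596) → (71.233,67.684) → (64.834,60.014) → (68.444,53.610).

Shape 4 is a circle drawn with `<circle>`. Its stroke #000000 means score at S462, F1813. After flipping Y the toolpath is (199.332,63.023) → (198.786,65.767) → (197.232,68.094) → (194.905,69.648) → (192.161,70.194) → (189.417,69.648) → (187.090,68.094) → (185.536,65.767) → (184.990,63.023) → (185.536,60.279) → (187.090,57.952) → (189.417,56.398) → (192.161,55.852) → (194.905,56.398) → (197.232,57.952) → (198.786,60.279) → (199.332,63.023), returning to the start.

Shape 5 is a regular polygon drawn with `<polygon>`. Its stroke #000000 means score at S462, F1813. After flipping Y the toolpath is (53.856,35.353) → (40.960,35.843) → (34.935,47.257) → (41.808,58.181) → (54.704,57.691) → (60.729,46.277) → (53.856,35.353), returning to the start.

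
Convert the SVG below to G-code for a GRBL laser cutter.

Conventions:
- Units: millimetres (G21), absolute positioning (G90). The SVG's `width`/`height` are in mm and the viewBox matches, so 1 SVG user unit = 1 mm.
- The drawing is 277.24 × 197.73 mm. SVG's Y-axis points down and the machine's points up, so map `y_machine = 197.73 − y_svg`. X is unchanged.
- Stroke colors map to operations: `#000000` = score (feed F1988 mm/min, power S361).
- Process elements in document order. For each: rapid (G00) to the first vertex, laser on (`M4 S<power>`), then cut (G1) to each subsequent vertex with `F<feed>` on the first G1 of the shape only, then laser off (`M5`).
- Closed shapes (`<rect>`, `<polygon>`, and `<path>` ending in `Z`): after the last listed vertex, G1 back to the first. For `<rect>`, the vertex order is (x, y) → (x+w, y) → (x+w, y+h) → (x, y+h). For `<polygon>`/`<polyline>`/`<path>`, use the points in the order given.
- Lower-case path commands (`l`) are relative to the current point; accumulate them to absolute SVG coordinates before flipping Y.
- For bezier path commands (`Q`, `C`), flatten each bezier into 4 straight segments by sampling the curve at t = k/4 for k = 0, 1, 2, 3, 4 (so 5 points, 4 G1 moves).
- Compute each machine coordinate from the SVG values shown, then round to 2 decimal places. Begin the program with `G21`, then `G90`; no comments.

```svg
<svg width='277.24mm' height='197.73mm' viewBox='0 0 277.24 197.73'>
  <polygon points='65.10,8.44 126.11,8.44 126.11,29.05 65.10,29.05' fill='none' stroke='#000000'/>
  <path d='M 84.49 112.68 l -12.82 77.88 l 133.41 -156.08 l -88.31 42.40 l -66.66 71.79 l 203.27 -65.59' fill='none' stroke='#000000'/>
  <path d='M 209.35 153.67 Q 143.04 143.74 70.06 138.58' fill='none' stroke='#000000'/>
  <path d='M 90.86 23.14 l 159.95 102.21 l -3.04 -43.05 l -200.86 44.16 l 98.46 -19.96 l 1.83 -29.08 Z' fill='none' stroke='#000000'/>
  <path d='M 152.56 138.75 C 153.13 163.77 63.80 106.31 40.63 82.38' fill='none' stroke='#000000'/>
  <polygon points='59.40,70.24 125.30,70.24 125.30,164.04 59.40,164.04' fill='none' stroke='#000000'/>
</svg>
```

G21
G90
G00 X65.10 Y189.29
M4 S361
G1 X126.11 Y189.29 F1988
G1 X126.11 Y168.68
G1 X65.10 Y168.68
G1 X65.10 Y189.29
M5
G00 X84.49 Y85.05
M4 S361
G1 X71.67 Y7.17 F1988
G1 X205.08 Y163.25
G1 X116.77 Y120.85
G1 X50.11 Y49.06
G1 X253.38 Y114.65
M5
G00 X209.35 Y44.06
M4 S361
G1 X175.78 Y48.73 F1988
G1 X141.37 Y52.80
G1 X106.13 Y56.27
G1 X70.06 Y59.15
M5
G00 X90.86 Y174.59
M4 S361
G1 X250.81 Y72.38 F1988
G1 X247.77 Y115.43
G1 X46.91 Y71.27
G1 X145.37 Y91.23
G1 X147.20 Y120.31
G1 X90.86 Y174.59
M5
G00 X152.56 Y58.98
M4 S361
G1 X138.57 Y53.87 F1988
G1 X105.50 Y68.81
G1 X67.97 Y92.93
G1 X40.63 Y115.35
M5
G00 X59.40 Y127.49
M4 S361
G1 X125.30 Y127.49 F1988
G1 X125.30 Y33.69
G1 X59.40 Y33.69
G1 X59.40 Y127.49
M5

1 u = 1 mm; y_m = 197.73 − y.

[1] `<polygon>` rectangle, #000000→score S361 F1988: (65.10,189.29) → (126.11,189.29) → (126.11,168.68) → (65.10,168.68) → (65.10,189.29) (closed)

[2] `<path>` open polyline, #000000→score S361 F1988: (84.49,85.05) → (71.67,7.17) → (205.08,163.25) → (116.77,120.85) → (50.11,49.06) → (253.38,114.65)

[3] `<path>` quadratic bezier, #000000→score S361 F1988: (209.35,44.06) → (175.78,48.73) → (141.37,52.80) → (106.13,56.27) → (70.06,59.15)

[4] `<path>` closed polygon, #000000→score S361 F1988: (90.86,174.59) → (250.81,72.38) → (247.77,115.43) → (46.91,71.27) → (145.37,91.23) → (147.20,120.31) → (90.86,174.59) (closed)

[5] `<path>` cubic bezier, #000000→score S361 F1988: (152.56,58.98) → (138.57,53.87) → (105.50,68.81) → (67.97,92.93) → (40.63,115.35)

[6] `<polygon>` rectangle, #000000→score S361 F1988: (59.40,127.49) → (125.30,127.49) → (125.30,33.69) → (59.40,33.69) → (59.40,127.49) (closed)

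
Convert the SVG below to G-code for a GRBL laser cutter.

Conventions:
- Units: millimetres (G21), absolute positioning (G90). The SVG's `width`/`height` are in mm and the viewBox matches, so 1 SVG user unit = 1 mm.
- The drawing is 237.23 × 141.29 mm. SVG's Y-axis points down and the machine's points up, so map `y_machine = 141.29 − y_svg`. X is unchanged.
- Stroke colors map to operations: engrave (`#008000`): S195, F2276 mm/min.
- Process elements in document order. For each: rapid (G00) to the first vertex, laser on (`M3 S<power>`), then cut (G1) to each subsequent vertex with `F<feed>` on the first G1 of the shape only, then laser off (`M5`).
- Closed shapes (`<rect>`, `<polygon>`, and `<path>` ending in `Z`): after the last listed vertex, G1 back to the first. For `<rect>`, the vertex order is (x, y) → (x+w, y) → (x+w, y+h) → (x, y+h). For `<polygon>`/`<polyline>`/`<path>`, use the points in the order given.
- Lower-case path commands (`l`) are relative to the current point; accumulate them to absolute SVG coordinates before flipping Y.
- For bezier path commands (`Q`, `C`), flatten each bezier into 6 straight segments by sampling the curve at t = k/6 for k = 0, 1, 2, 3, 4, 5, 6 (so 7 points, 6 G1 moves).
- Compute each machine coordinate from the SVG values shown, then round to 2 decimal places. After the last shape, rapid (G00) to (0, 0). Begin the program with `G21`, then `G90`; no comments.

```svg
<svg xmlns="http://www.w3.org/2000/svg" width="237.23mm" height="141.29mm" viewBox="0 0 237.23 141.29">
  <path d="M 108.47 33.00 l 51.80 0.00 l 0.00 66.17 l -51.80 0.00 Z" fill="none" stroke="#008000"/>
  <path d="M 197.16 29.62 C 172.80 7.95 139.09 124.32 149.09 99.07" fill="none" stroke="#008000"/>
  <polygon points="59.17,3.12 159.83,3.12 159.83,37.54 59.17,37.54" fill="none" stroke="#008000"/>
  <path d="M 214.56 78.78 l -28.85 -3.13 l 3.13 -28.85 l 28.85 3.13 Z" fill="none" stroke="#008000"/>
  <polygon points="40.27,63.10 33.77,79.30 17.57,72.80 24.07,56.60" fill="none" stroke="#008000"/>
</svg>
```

G21
G90
G00 X108.47 Y108.29
M3 S195
G1 X160.27 Y108.29 F2276
G1 X160.27 Y42.12
G1 X108.47 Y42.12
G1 X108.47 Y108.29
M5
G00 X197.16 Y111.67
M3 S195
G1 X184.45 Y112.30 F2276
G1 X171.65 Y97.68
G1 X160.24 Y75.60
G1 X151.69 Y53.82
G1 X147.49 Y40.10
G1 X149.09 Y42.22
M5
G00 X59.17 Y138.17
M3 S195
G1 X159.83 Y138.17 F2276
G1 X159.83 Y103.75
G1 X59.17 Y103.75
G1 X59.17 Y138.17
M5
G00 X214.56 Y62.51
M3 S195
G1 X185.71 Y65.64 F2276
G1 X188.84 Y94.49
G1 X217.69 Y91.36
G1 X214.56 Y62.51
M5
G00 X40.27 Y78.19
M3 S195
G1 X33.77 Y61.99 F2276
G1 X17.57 Y68.49
G1 X24.07 Y84.69
G1 X40.27 Y78.19
M5
G00 X0.00 Y0.00

viewBox `0 0 237.23 141.29` with mm width/height → 1 unit = 1 mm. Flip: y_m = 141.29 − y_svg.

**Shape 1** — `<path>` rectangle, stroke `#008000` → engrave (S195, F2276). Machine vertices: (108.47,108.29) → (160.27,108.29) → (160.27,42.12) → (108.47,42.12) → (108.47,108.29). Closed: final G1 returns to the first vertex.

**Shape 2** — `<path>` cubic bezier, stroke `#008000` → engrave (S195, F2276). Control points (SVG): P0=(197.16,29.62), P1=(172.80,7.95), P2=(139.09,124.32), P3=(149.09,99.07); sampled at t=k/6. Machine vertices: (197.16,111.67) → (184.45,112.30) → (171.65,97.68) → (160.24,75.60) → (151.69,53.82) → (147.49,40.10) → (149.09,42.22). Open path.

**Shape 3** — `<polygon>` rectangle, stroke `#008000` → engrave (S195, F2276). Machine vertices: (59.17,138.17) → (159.83,138.17) → (159.83,103.75) → (59.17,103.75) → (59.17,138.17). Closed: final G1 returns to the first vertex.

**Shape 4** — `<path>` regular polygon, stroke `#008000` → engrave (S195, F2276). Machine vertices: (214.56,62.51) → (185.71,65.64) → (188.84,94.49) → (217.69,91.36) → (214.56,62.51). Closed: final G1 returns to the first vertex.

**Shape 5** — `<polygon>` regular polygon, stroke `#008000` → engrave (S195, F2276). Machine vertices: (40.27,78.19) → (33.77,61.99) → (17.57,68.49) → (24.07,84.69) → (40.27,78.19). Closed: final G1 returns to the first vertex.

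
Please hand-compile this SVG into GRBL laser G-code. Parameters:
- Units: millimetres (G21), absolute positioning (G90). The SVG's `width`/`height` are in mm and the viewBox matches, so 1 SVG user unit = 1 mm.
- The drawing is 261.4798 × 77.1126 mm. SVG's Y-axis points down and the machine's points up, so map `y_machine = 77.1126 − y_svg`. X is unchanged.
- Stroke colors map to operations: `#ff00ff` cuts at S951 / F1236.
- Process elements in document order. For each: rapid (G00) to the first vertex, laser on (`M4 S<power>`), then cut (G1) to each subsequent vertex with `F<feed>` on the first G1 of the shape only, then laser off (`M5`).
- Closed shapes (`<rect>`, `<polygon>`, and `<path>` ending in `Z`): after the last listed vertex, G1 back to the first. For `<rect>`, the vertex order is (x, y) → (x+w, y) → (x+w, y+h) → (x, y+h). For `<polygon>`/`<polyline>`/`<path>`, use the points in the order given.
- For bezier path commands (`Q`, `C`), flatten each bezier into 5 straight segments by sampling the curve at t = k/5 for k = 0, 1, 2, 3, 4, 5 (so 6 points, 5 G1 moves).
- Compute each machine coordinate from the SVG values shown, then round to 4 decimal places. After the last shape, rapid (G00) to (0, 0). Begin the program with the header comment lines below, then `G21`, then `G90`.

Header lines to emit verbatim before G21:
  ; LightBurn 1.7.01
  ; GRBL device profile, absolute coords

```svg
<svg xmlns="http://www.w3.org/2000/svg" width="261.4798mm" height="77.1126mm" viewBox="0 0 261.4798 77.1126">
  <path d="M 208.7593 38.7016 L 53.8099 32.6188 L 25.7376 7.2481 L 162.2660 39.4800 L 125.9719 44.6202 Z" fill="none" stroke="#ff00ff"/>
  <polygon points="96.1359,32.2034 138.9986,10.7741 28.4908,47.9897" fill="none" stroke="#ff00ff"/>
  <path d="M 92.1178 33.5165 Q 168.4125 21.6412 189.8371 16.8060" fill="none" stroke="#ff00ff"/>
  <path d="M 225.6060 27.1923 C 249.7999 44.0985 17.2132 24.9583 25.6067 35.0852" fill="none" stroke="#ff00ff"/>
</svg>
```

; LightBurn 1.7.01
; GRBL device profile, absolute coords
G21
G90
G00 X208.7593 Y38.4110
M4 S951
G1 X53.8099 Y44.4938 F1236
G1 X25.7376 Y69.8645
G1 X162.2660 Y37.6326
G1 X125.9719 Y32.4924
G1 X208.7593 Y38.4110
M5
G00 X96.1359 Y44.9092
M4 S951
G1 X138.9986 Y66.3385 F1236
G1 X28.4908 Y29.1229
G1 X96.1359 Y44.9092
M5
G00 X92.1178 Y43.5961
M4 S951
G1 X120.4409 Y48.0646 F1236
G1 X144.3743 Y51.9699
G1 X163.9182 Y55.3120
G1 X179.0725 Y58.0909
G1 X189.8371 Y60.3066
M5
G00 X225.6060 Y49.9203
M4 S951
G1 X213.2908 Y43.5796 F1236
G1 X163.2407 Y42.7551
G1 X99.3483 Y44.3115
G1 X45.5061 Y45.1140
G1 X25.6067 Y42.0274
M5
G00 X0.0000 Y0.0000

viewBox `0 0 261.4798 77.1126` with mm width/height → 1 unit = 1 mm. Flip: y_m = 77.1126 − y_svg.

**Shape 1** — `<path>` closed polygon, stroke `#ff00ff` → cut (S951, F1236). Machine vertices: (208.7593,38.4110) → (53.8099,44.4938) → (25.7376,69.8645) → (162.2660,37.6326) → (125.9719,32.4924) → (208.7593,38.4110). Closed: final G1 returns to the first vertex.

**Shape 2** — `<polygon>` closed polygon, stroke `#ff00ff` → cut (S951, F1236). Machine vertices: (96.1359,44.9092) → (138.9986,66.3385) → (28.4908,29.1229) → (96.1359,44.9092). Closed: final G1 returns to the first vertex.

**Shape 3** — `<path>` quadratic bezier, stroke `#ff00ff` → cut (S951, F1236). Control points (SVG): P0=(92.1178,33.5165), P1=(168.4125,21.6412), P2=(189.8371,16.8060); sampled at t=k/5. Machine vertices: (92.1178,43.5961) → (120.4409,48.0646) → (144.3743,51.9699) → (163.9182,55.3120) → (179.0725,58.0909) → (189.8371,60.3066). Open path.

**Shape 4** — `<path>` cubic bezier, stroke `#ff00ff` → cut (S951, F1236). Control points (SVG): P0=(225.6060,27.1923), P1=(249.7999,44.0985), P2=(17.2132,24.9583), P3=(25.6067,35.0852); sampled at t=k/5. Machine vertices: (225.6060,49.9203) → (213.2908,43.5796) → (163.2407,42.7551) → (99.3483,44.3115) → (45.5061,45.1140) → (25.6067,42.0274). Open path.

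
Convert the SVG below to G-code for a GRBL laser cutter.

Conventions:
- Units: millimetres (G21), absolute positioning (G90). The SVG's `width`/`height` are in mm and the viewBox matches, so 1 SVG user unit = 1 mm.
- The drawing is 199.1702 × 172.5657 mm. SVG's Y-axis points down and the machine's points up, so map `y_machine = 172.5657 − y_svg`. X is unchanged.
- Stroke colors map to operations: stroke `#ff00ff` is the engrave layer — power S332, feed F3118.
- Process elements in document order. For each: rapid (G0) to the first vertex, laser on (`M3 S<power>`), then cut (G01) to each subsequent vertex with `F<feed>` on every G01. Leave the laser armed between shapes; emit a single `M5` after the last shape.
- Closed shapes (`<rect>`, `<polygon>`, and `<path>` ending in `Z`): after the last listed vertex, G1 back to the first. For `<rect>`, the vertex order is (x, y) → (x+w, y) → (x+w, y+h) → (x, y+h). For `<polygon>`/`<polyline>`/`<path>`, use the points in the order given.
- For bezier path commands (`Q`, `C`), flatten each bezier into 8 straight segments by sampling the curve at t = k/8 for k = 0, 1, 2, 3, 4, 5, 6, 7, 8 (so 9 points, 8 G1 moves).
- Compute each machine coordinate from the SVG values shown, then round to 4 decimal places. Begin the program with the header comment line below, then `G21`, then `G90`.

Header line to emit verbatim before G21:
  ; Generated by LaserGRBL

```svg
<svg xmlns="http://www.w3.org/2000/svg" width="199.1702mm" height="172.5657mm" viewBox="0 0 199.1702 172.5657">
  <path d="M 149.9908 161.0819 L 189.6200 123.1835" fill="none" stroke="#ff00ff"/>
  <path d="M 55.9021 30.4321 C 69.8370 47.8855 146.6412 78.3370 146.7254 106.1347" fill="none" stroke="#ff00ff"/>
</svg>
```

viewBox `0 0 199.1702 172.5657` with mm width/height → 1 unit = 1 mm. Flip: y_m = 172.5657 − y_svg.

**Shape 1** — `<path>` line segment, stroke `#ff00ff` → engrave (S332, F3118). Machine vertices: (149.9908,11.4838) → (189.6200,49.3822). Open path.

**Shape 2** — `<path>` cubic bezier, stroke `#ff00ff` → engrave (S332, F3118). Control points (SVG): P0=(55.9021,30.4321), P1=(69.8370,47.8855), P2=(146.6412,78.3370), P3=(146.7254,106.1347); sampled at t=k/8. Machine vertices: (55.9021,142.1336) → (63.8021,135.0099) → (75.9602,126.8510) → (90.7407,117.8403) → (106.5078,108.1614) → (121.6256,97.9976) → (134.4583,87.5323) → (143.3702,76.9490) → (146.7254,66.4310). Open path.

; Generated by LaserGRBL
G21
G90
G0 X149.9908 Y11.4838
M3 S332
G01 X189.6200 Y49.3822 F3118
G0 X55.9021 Y142.1336
M3 S332
G01 X63.8021 Y135.0099 F3118
G01 X75.9602 Y126.8510 F3118
G01 X90.7407 Y117.8403 F3118
G01 X106.5078 Y108.1614 F3118
G01 X121.6256 Y97.9976 F3118
G01 X134.4583 Y87.5323 F3118
G01 X143.3702 Y76.9490 F3118
G01 X146.7254 Y66.4310 F3118
M5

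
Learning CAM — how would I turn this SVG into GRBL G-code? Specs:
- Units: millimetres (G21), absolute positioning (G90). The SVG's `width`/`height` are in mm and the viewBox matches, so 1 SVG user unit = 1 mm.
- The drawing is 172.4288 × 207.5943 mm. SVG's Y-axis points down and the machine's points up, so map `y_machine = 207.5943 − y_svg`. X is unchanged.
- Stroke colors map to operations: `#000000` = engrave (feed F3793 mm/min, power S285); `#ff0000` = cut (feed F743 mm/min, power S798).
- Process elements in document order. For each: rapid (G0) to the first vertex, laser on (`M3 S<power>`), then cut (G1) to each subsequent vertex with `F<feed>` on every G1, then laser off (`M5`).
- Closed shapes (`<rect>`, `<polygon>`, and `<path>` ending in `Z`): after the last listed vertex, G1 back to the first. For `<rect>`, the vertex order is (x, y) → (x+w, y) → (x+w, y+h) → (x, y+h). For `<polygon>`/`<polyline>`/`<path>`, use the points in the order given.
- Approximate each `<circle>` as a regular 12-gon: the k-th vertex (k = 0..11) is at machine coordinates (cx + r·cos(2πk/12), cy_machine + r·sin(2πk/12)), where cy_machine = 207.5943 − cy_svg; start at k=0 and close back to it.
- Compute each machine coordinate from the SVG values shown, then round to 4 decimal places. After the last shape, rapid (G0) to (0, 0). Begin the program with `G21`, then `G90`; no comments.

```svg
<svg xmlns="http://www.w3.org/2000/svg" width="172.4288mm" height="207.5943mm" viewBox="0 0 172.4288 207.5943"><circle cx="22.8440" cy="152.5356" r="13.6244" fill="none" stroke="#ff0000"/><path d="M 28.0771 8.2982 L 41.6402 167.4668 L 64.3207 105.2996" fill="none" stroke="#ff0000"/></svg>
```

viewBox `0 0 172.4288 207.5943` with mm width/height → 1 unit = 1 mm. Flip: y_m = 207.5943 − y_svg.

**Shape 1** — `<circle>` circle, stroke `#ff0000` → cut (S798, F743). Machine vertices: (36.4684,55.0587) → (34.6431,61.8709) → (29.6562,66.8578) → (22.8440,68.6831) → (16.0318,66.8578) → (11.0449,61.8709) → (9.2196,55.0587) → (11.0449,48.2465) → (16.0318,43.2596) → (22.8440,41.4343) → (29.6562,43.2596) → (34.6431,48.2465) → (36.4684,55.0587). Closed: final G1 returns to the first vertex.

**Shape 2** — `<path>` open polyline, stroke `#ff0000` → cut (S798, F743). Machine vertices: (28.0771,199.2961) → (41.6402,40.1275) → (64.3207,102.2947). Open path.

G21
G90
G0 X36.4684 Y55.0587
M3 S798
G1 X34.6431 Y61.8709 F743
G1 X29.6562 Y66.8578 F743
G1 X22.8440 Y68.6831 F743
G1 X16.0318 Y66.8578 F743
G1 X11.0449 Y61.8709 F743
G1 X9.2196 Y55.0587 F743
G1 X11.0449 Y48.2465 F743
G1 X16.0318 Y43.2596 F743
G1 X22.8440 Y41.4343 F743
G1 X29.6562 Y43.2596 F743
G1 X34.6431 Y48.2465 F743
G1 X36.4684 Y55.0587 F743
M5
G0 X28.0771 Y199.2961
M3 S798
G1 X41.6402 Y40.1275 F743
G1 X64.3207 Y102.2947 F743
M5
G0 X0.0000 Y0.0000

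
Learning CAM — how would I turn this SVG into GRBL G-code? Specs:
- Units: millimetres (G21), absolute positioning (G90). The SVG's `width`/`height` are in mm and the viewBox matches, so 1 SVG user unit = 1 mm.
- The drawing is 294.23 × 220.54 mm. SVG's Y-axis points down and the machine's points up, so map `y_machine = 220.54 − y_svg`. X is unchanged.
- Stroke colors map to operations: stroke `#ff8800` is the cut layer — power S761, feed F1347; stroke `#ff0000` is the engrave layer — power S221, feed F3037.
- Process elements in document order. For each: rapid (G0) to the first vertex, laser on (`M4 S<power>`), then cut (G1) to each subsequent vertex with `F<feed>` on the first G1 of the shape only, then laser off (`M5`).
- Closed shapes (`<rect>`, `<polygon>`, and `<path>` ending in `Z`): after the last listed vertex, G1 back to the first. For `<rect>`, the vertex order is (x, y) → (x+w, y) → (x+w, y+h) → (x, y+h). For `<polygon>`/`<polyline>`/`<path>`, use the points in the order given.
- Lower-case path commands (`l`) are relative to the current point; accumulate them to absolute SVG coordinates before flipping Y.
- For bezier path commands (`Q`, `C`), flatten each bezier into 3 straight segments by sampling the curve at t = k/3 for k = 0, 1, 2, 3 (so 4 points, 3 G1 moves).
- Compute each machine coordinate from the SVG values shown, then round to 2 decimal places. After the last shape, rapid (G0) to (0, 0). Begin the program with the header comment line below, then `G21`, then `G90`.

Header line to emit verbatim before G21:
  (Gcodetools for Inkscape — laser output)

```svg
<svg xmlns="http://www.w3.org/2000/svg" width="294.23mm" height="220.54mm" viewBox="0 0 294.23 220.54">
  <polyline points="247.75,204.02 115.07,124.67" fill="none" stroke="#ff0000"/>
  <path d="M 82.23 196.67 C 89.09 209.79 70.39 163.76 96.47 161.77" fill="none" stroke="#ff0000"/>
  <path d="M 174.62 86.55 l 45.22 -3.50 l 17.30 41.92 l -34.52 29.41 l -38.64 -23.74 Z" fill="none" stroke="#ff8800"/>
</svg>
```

(Gcodetools for Inkscape — laser output)
G21
G90
G0 X247.75 Y16.52
M4 S221
G1 X115.07 Y95.87 F3037
M5
G0 X82.23 Y23.87
M4 S221
G1 X83.18 Y26.64 F3037
G1 X82.71 Y45.92
G1 X96.47 Y58.77
M5
G0 X174.62 Y133.99
M4 S761
G1 X219.84 Y137.49 F1347
G1 X237.14 Y95.57
G1 X202.62 Y66.16
G1 X163.98 Y89.90
G1 X174.62 Y133.99
M5
G0 X0.00 Y0.00

1 u = 1 mm; y_m = 220.54 − y.

[1] `<polyline>` line segment, #ff0000→engrave S221 F3037: (247.75,16.52) → (115.07,95.87)

[2] `<path>` cubic bezier, #ff0000→engrave S221 F3037: (82.23,23.87) → (83.18,26.64) → (82.71,45.92) → (96.47,58.77)

[3] `<path>` regular polygon, #ff8800→cut S761 F1347: (174.62,133.99) → (219.84,137.49) → (237.14,95.57) → (202.62,66.16) → (163.98,89.90) → (174.62,133.99) (closed)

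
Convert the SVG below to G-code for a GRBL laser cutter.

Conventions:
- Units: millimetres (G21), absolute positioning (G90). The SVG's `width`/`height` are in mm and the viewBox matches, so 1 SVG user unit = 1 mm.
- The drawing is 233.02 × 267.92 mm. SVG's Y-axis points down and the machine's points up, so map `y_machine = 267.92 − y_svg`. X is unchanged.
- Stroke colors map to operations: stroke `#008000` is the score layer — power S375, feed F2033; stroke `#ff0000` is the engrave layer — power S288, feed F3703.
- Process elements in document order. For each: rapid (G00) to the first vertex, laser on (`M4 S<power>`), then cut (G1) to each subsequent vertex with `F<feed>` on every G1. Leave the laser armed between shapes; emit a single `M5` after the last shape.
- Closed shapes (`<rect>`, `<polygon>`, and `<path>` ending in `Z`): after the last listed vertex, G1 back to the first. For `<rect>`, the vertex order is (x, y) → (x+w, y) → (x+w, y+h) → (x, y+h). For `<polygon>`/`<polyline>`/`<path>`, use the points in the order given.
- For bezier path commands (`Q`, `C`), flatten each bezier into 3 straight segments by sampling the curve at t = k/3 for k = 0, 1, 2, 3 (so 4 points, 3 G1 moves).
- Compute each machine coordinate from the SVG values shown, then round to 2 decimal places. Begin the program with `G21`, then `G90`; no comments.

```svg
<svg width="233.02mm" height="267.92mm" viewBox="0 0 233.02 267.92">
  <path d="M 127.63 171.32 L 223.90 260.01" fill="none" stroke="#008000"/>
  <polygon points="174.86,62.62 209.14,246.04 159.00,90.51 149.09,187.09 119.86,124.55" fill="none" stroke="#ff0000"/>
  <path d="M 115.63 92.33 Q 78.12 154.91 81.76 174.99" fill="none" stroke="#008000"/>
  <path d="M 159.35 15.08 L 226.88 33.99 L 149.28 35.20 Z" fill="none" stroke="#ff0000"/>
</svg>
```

Since the viewBox matches the mm dimensions, user units are millimetres directly. The only transform is the Y-flip y_m = 267.92 − y_svg.

Shape 1 is a line segment drawn with `<path>`. Its stroke #008000 means score at S375, F2033. After flipping Y the toolpath is (127.63,96.60) → (223.90,7.91).

Shape 2 is a closed polygon drawn with `<polygon>`. Its stroke #ff0000 means engrave at S288, F3703. After flipping Y the toolpath is (174.86,205.30) → (209.14,21.88) → (159.00,177.41) → (149.09,80.83) → (119.86,143.37) → (174.86,205.30), returning to the start.

Shape 3 is a quadratic bezier drawn with `<path>`. Its stroke #008000 means score at S375, F2033. After flipping Y the toolpath is (115.63,175.59) → (95.20,138.59) → (83.91,111.04) → (81.76,92.93).

Shape 4 is a closed polygon drawn with `<path>`. Its stroke #ff0000 means engrave at S288, F3703. After flipping Y the toolpath is (159.35,252.84) → (226.88,233.93) → (149.28,232.72) → (159.35,252.84), returning to the start.

G21
G90
G00 X127.63 Y96.60
M4 S375
G1 X223.90 Y7.91 F2033
G00 X174.86 Y205.30
M4 S288
G1 X209.14 Y21.88 F3703
G1 X159.00 Y177.41 F3703
G1 X149.09 Y80.83 F3703
G1 X119.86 Y143.37 F3703
G1 X174.86 Y205.30 F3703
G00 X115.63 Y175.59
M4 S375
G1 X95.20 Y138.59 F2033
G1 X83.91 Y111.04 F2033
G1 X81.76 Y92.93 F2033
G00 X159.35 Y252.84
M4 S288
G1 X226.88 Y233.93 F3703
G1 X149.28 Y232.72 F3703
G1 X159.35 Y252.84 F3703
M5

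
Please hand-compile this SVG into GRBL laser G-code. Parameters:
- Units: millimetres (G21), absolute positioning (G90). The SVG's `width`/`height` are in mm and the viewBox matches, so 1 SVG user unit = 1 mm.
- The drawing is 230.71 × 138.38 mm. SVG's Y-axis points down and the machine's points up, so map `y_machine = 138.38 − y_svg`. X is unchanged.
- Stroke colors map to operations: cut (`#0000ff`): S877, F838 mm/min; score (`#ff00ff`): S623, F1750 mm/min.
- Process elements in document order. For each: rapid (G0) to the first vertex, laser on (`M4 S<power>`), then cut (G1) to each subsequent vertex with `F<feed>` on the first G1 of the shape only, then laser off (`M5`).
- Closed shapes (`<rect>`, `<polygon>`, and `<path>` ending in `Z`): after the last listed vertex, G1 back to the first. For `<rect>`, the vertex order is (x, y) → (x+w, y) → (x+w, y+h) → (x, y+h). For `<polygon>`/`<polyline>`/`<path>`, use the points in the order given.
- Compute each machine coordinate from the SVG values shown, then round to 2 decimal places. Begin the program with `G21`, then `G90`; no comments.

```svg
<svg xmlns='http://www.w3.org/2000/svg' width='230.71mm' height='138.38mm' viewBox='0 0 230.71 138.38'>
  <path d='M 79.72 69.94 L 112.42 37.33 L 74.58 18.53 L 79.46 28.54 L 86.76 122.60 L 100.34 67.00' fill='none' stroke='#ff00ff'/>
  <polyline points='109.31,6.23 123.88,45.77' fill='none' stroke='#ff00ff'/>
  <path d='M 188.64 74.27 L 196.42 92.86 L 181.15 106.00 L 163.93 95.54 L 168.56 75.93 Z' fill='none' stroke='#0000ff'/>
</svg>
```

G21
G90
G0 X79.72 Y68.44
M4 S623
G1 X112.42 Y101.05 F1750
G1 X74.58 Y119.85
G1 X79.46 Y109.84
G1 X86.76 Y15.78
G1 X100.34 Y71.38
M5
G0 X109.31 Y132.15
M4 S623
G1 X123.88 Y92.61 F1750
M5
G0 X188.64 Y64.11
M4 S877
G1 X196.42 Y45.52 F838
G1 X181.15 Y32.38
G1 X163.93 Y42.84
G1 X168.56 Y62.45
G1 X188.64 Y64.11
M5

viewBox `0 0 230.71 138.38` with mm width/height → 1 unit = 1 mm. Flip: y_m = 138.38 − y_svg.

**Shape 1** — `<path>` open polyline, stroke `#ff00ff` → score (S623, F1750). Machine vertices: (79.72,68.44) → (112.42,101.05) → (74.58,119.85) → (79.46,109.84) → (86.76,15.78) → (100.34,71.38). Open path.

**Shape 2** — `<polyline>` line segment, stroke `#ff00ff` → score (S623, F1750). Machine vertices: (109.31,132.15) → (123.88,92.61). Open path.

**Shape 3** — `<path>` regular polygon, stroke `#0000ff` → cut (S877, F838). Machine vertices: (188.64,64.11) → (196.42,45.52) → (181.15,32.38) → (163.93,42.84) → (168.56,62.45) → (188.64,64.11). Closed: final G1 returns to the first vertex.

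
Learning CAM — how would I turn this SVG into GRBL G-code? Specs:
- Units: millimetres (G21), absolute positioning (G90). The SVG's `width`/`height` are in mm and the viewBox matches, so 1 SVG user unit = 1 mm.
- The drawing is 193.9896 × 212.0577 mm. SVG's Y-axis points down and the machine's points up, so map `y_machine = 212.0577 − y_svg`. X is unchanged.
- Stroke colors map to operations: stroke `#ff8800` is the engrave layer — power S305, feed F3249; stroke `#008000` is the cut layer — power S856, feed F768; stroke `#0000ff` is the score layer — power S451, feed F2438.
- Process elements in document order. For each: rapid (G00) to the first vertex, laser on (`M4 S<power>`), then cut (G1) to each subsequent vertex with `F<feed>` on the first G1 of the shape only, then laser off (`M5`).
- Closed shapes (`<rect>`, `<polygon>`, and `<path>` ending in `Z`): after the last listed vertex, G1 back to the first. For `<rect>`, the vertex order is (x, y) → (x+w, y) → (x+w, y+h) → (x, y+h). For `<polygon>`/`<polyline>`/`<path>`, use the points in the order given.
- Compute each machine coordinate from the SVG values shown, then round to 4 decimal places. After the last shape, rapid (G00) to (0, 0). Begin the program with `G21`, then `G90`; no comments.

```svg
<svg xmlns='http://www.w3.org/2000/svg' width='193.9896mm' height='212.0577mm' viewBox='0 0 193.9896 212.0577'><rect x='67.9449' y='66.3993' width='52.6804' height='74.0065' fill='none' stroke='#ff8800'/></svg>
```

Since the viewBox matches the mm dimensions, user units are millimetres directly. The only transform is the Y-flip y_m = 212.0577 − y_svg.

Shape 1 is a rectangle drawn with `<rect>`. Its stroke #ff8800 means engrave at S305, F3249. After flipping Y the toolpath is (67.9449,145.6584) → (120.6253,145.6584) → (120.6253,71.6519) → (67.9449,71.6519) → (67.9449,145.6584), returning to the start.

G21
G90
G00 X67.9449 Y145.6584
M4 S305
G1 X120.6253 Y145.6584 F3249
G1 X120.6253 Y71.6519
G1 X67.9449 Y71.6519
G1 X67.9449 Y145.6584
M5
G00 X0.0000 Y0.0000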